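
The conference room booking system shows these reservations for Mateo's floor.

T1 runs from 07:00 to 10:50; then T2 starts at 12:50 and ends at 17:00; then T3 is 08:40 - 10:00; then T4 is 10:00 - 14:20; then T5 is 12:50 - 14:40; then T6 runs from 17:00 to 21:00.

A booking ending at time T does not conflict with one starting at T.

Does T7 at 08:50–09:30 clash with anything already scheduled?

T1: starts 07:00 before T7 ends 09:30, and ends 10:50 after T7 starts 08:50 → overlap.
T3: starts 08:40 before T7 ends 09:30, and ends 10:00 after T7 starts 08:50 → overlap.
T4: starts 10:00 at or after T7 ends 09:30 → clear.
T2: starts 12:50 at or after T7 ends 09:30 → clear.
T5: starts 12:50 at or after T7 ends 09:30 → clear.
T6: starts 17:00 at or after T7 ends 09:30 → clear.
T7 overlaps T1, T3.

Yes — it overlaps T1, T3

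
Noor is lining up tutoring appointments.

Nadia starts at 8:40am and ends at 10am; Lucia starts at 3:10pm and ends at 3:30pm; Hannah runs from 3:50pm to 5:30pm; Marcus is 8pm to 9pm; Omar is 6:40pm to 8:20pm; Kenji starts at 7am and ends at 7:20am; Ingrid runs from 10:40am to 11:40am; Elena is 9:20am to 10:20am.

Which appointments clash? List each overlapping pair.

Elena & Nadia, Marcus & Omar

Sorted by start: Kenji, Nadia, Elena, Ingrid, Lucia, Hannah, Omar, Marcus.
Nadia starts after Kenji ends — done with Kenji.
Elena starts before Nadia ends → Nadia and Elena overlap.
Ingrid starts after Nadia ends — done with Nadia.
Ingrid starts after Elena ends — done with Elena.
Lucia starts after Ingrid ends — done with Ingrid.
Hannah starts after Lucia ends — done with Lucia.
Omar starts after Hannah ends — done with Hannah.
Marcus starts before Omar ends → Omar and Marcus overlap.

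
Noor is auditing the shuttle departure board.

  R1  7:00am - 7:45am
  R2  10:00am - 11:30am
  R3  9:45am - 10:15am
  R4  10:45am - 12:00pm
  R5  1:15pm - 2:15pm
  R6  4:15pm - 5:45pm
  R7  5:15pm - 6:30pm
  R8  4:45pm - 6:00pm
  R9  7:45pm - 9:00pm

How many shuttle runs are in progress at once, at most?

3

Walk through starts and ends in time order (an end at T is processed before a start at T):
7:00am start R1 → 1
7:45am end R1 → 0
9:45am start R3 → 1
10:00am start R2 → 2
10:15am end R3 → 1
10:45am start R4 → 2
11:30am end R2 → 1
12:00pm end R4 → 0
1:15pm start R5 → 1
2:15pm end R5 → 0
4:15pm start R6 → 1
4:45pm start R8 → 2
5:15pm start R7 → 3
5:45pm end R6 → 2
6:00pm end R8 → 1
6:30pm end R7 → 0
7:45pm start R9 → 1
9:00pm end R9 → 0
Peak is 3, at 5:15pm (R6, R7, R8).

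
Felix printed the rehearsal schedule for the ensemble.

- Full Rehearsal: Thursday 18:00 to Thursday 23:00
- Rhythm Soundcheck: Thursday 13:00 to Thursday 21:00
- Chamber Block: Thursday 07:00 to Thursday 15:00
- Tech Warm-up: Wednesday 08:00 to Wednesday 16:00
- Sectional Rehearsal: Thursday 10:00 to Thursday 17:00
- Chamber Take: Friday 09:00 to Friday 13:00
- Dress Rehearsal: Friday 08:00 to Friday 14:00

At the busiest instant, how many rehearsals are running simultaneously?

3

Sort all start/end points and keep a running count:
Wednesday 08:00 start Tech Warm-up → 1
Wednesday 16:00 end Tech Warm-up → 0
Thursday 07:00 start Chamber Block → 1
Thursday 10:00 start Sectional Rehearsal → 2
Thursday 13:00 start Rhythm Soundcheck → 3
Thursday 15:00 end Chamber Block → 2
Thursday 17:00 end Sectional Rehearsal → 1
Thursday 18:00 start Full Rehearsal → 2
Thursday 21:00 end Rhythm Soundcheck → 1
Thursday 23:00 end Full Rehearsal → 0
Friday 08:00 start Dress Rehearsal → 1
Friday 09:00 start Chamber Take → 2
Friday 13:00 end Chamber Take → 1
Friday 14:00 end Dress Rehearsal → 0
Peak is 3, at Thursday 13:00 (Chamber Block, Rhythm Soundcheck, Sectional Rehearsal).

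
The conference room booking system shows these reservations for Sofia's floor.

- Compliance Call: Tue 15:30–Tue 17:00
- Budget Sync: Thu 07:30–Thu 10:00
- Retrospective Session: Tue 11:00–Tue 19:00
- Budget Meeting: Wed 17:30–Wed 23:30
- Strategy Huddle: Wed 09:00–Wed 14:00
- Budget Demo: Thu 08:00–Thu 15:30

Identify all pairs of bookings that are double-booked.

Sorted by start: Retrospective Session, Compliance Call, Strategy Huddle, Budget Meeting, Budget Sync, Budget Demo.
Compliance Call starts before Retrospective Session ends → Retrospective Session and Compliance Call overlap.
Strategy Huddle starts after Retrospective Session ends — done with Retrospective Session.
Strategy Huddle starts after Compliance Call ends — done with Compliance Call.
Budget Meeting starts after Strategy Huddle ends — done with Strategy Huddle.
Budget Sync starts after Budget Meeting ends — done with Budget Meeting.
Budget Demo starts before Budget Sync ends → Budget Sync and Budget Demo overlap.

Budget Demo & Budget Sync, Compliance Call & Retrospective Session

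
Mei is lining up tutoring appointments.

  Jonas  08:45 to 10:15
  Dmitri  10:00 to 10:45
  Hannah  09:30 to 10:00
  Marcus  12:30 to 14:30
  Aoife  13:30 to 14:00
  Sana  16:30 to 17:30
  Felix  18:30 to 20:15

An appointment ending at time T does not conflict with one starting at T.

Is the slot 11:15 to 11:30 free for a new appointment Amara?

Yes — the slot is free

Jonas: ends 10:15 at or before Amara starts 11:15 → clear.
Hannah: ends 10:00 at or before Amara starts 11:15 → clear.
Dmitri: ends 10:45 at or before Amara starts 11:15 → clear.
Marcus: starts 12:30 at or after Amara ends 11:30 → clear.
Aoife: starts 13:30 at or after Amara ends 11:30 → clear.
Sana: starts 16:30 at or after Amara ends 11:30 → clear.
Felix: starts 18:30 at or after Amara ends 11:30 → clear.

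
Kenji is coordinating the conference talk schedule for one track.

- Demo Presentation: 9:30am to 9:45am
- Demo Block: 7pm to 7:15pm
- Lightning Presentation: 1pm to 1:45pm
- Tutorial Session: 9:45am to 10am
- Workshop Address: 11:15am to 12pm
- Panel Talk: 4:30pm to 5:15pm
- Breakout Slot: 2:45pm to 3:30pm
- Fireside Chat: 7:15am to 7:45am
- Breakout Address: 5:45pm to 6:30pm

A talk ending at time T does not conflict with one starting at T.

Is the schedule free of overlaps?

Yes

Two intervals overlap when each starts before the other ends.
Sorted by start: Fireside Chat, Demo Presentation, Tutorial Session, Workshop Address, Lightning Presentation, Breakout Slot, Panel Talk, Breakout Address, Demo Block.
Demo Presentation starts after Fireside Chat ends, so Fireside Chat has no further overlaps.
Tutorial Session starts exactly when Demo Presentation ends (back-to-back, no overlap), so Demo Presentation has no further overlaps.
Workshop Address starts after Tutorial Session ends, so Tutorial Session has no further overlaps.
Lightning Presentation starts after Workshop Address ends, so Workshop Address has no further overlaps.
Breakout Slot starts after Lightning Presentation ends, so Lightning Presentation has no further overlaps.
Panel Talk starts after Breakout Slot ends, so Breakout Slot has no further overlaps.
Breakout Address starts after Panel Talk ends, so Panel Talk has no further overlaps.
Demo Block starts after Breakout Address ends.
Every pair is clear; the schedule has no overlaps.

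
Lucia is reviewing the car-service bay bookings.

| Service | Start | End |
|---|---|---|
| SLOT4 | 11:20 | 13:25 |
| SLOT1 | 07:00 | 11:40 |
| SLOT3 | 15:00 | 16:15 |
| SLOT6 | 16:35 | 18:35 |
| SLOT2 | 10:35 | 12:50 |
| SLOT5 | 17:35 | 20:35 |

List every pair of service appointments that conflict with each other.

SLOT1 & SLOT2, SLOT1 & SLOT4, SLOT2 & SLOT4, SLOT5 & SLOT6

Sorted by start: SLOT1, SLOT2, SLOT4, SLOT3, SLOT6, SLOT5.
SLOT2 starts before SLOT1 ends → SLOT1 and SLOT2 overlap.
SLOT4 starts before SLOT1 ends → SLOT1 and SLOT4 overlap.
SLOT3 starts after SLOT1 ends — done with SLOT1.
SLOT4 starts before SLOT2 ends → SLOT2 and SLOT4 overlap.
SLOT3 starts after SLOT2 ends — done with SLOT2.
SLOT3 starts after SLOT4 ends — done with SLOT4.
SLOT6 starts after SLOT3 ends — done with SLOT3.
SLOT5 starts before SLOT6 ends → SLOT6 and SLOT5 overlap.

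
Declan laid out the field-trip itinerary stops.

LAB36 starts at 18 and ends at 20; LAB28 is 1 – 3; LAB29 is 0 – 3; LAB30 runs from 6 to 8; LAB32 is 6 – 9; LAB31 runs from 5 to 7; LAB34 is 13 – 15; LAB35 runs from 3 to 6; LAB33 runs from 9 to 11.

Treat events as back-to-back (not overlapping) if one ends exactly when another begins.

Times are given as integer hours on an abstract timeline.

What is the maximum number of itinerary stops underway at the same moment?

Sort all start/end points and keep a running count:
0 start LAB29 → 1
1 start LAB28 → 2
3 end LAB28 → 1
3 end LAB29 → 0
3 start LAB35 → 1
5 start LAB31 → 2
6 end LAB35 → 1
6 start LAB30 → 2
6 start LAB32 → 3
7 end LAB31 → 2
8 end LAB30 → 1
9 end LAB32 → 0
9 start LAB33 → 1
11 end LAB33 → 0
13 start LAB34 → 1
15 end LAB34 → 0
18 start LAB36 → 1
20 end LAB36 → 0
Peak is 3, at 6 (LAB30, LAB31, LAB32).

3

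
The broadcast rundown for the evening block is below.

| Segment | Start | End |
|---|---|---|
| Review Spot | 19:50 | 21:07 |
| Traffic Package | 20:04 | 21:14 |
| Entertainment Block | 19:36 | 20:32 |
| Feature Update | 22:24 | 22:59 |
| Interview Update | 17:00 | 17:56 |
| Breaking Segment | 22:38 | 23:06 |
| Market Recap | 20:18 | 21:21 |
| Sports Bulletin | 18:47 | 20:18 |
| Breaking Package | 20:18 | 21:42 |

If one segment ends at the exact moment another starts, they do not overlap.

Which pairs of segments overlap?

Two intervals overlap when each starts before the other ends.
Sorted by start: Interview Update, Sports Bulletin, Entertainment Block, Review Spot, Traffic Package, Breaking Package, Market Recap, Feature Update, Breaking Segment.
Sports Bulletin starts after Interview Update ends, so Interview Update has no further overlaps.
Entertainment Block starts before Sports Bulletin ends → Sports Bulletin and Entertainment Block overlap.
Review Spot starts before Sports Bulletin ends → Sports Bulletin and Review Spot overlap.
Traffic Package starts before Sports Bulletin ends → Sports Bulletin and Traffic Package overlap.
Breaking Package starts exactly when Sports Bulletin ends (back-to-back, no overlap), so Sports Bulletin has no further overlaps.
Review Spot starts before Entertainment Block ends → Entertainment Block and Review Spot overlap.
Traffic Package starts before Entertainment Block ends → Entertainment Block and Traffic Package overlap.
Breaking Package starts before Entertainment Block ends → Entertainment Block and Breaking Package overlap.
Market Recap starts before Entertainment Block ends → Entertainment Block and Market Recap overlap.
Feature Update starts after Entertainment Block ends, so Entertainment Block has no further overlaps.
Traffic Package starts before Review Spot ends → Review Spot and Traffic Package overlap.
Breaking Package starts before Review Spot ends → Review Spot and Breaking Package overlap.
Market Recap starts before Review Spot ends → Review Spot and Market Recap overlap.
Feature Update starts after Review Spot ends, so Review Spot has no further overlaps.
Breaking Package starts before Traffic Package ends → Traffic Package and Breaking Package overlap.
Market Recap starts before Traffic Package ends → Traffic Package and Market Recap overlap.
Feature Update starts after Traffic Package ends, so Traffic Package has no further overlaps.
Market Recap starts before Breaking Package ends → Breaking Package and Market Recap overlap.
Feature Update starts after Breaking Package ends, so Breaking Package has no further overlaps.
Feature Update starts after Market Recap ends, so Market Recap has no further overlaps.
Breaking Segment starts before Feature Update ends → Feature Update and Breaking Segment overlap.

Breaking Package & Entertainment Block, Breaking Package & Market Recap, Breaking Package & Review Spot, Breaking Package & Traffic Package, Breaking Segment & Feature Update, Entertainment Block & Market Recap, Entertainment Block & Review Spot, Entertainment Block & Sports Bulletin, Entertainment Block & Traffic Package, Market Recap & Review Spot, Market Recap & Traffic Package, Review Spot & Sports Bulletin, Review Spot & Traffic Package, Sports Bulletin & Traffic Package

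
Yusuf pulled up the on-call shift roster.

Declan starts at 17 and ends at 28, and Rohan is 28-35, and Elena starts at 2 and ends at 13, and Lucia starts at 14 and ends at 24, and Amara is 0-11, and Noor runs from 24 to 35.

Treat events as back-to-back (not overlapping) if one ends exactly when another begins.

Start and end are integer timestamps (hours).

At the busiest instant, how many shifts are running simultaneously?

2

Sort all start/end points and keep a running count:
0 start Amara → 1
2 start Elena → 2
11 end Amara → 1
13 end Elena → 0
14 start Lucia → 1
17 start Declan → 2
24 end Lucia → 1
24 start Noor → 2
28 end Declan → 1
28 start Rohan → 2
35 end Noor → 1
35 end Rohan → 0
Peak is 2, at 2 (Amara, Elena).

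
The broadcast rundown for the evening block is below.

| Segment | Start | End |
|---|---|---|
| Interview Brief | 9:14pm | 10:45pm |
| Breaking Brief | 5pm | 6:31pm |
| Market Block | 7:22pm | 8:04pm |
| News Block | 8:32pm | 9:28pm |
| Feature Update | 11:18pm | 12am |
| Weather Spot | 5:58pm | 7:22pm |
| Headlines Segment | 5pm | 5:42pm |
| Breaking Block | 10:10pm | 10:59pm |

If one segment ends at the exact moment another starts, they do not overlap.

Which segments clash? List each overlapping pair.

Breaking Block & Interview Brief, Breaking Brief & Headlines Segment, Breaking Brief & Weather Spot, Interview Brief & News Block

Sorted by start: Breaking Brief, Headlines Segment, Weather Spot, Market Block, News Block, Interview Brief, Breaking Block, Feature Update.
Headlines Segment starts before Breaking Brief ends → Breaking Brief and Headlines Segment overlap.
Weather Spot starts before Breaking Brief ends → Breaking Brief and Weather Spot overlap.
Market Block starts after Breaking Brief ends, so Breaking Brief has no further overlaps.
Weather Spot starts after Headlines Segment ends, so Headlines Segment has no further overlaps.
Market Block starts exactly when Weather Spot ends (back-to-back, no overlap), so Weather Spot has no further overlaps.
News Block starts after Market Block ends, so Market Block has no further overlaps.
Interview Brief starts before News Block ends → News Block and Interview Brief overlap.
Breaking Block starts after News Block ends, so News Block has no further overlaps.
Breaking Block starts before Interview Brief ends → Interview Brief and Breaking Block overlap.
Feature Update starts after Interview Brief ends.
Feature Update starts after Breaking Block ends.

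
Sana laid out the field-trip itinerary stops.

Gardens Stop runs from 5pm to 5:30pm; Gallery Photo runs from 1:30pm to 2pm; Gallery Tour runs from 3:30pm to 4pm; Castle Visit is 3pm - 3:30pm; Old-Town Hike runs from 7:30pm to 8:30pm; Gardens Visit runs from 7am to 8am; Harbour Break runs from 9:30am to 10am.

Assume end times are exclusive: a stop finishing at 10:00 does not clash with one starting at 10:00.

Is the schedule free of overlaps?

Yes

Sorted by start: Gardens Visit, Harbour Break, Gallery Photo, Castle Visit, Gallery Tour, Gardens Stop, Old-Town Hike.
Harbour Break starts after Gardens Visit ends — done with Gardens Visit.
Gallery Photo starts after Harbour Break ends — done with Harbour Break.
Castle Visit starts after Gallery Photo ends — done with Gallery Photo.
Gallery Tour starts exactly when Castle Visit ends (back-to-back, no overlap) — done with Castle Visit.
Gardens Stop starts after Gallery Tour ends — done with Gallery Tour.
Old-Town Hike starts after Gardens Stop ends.
Every pair is clear; the schedule has no overlaps.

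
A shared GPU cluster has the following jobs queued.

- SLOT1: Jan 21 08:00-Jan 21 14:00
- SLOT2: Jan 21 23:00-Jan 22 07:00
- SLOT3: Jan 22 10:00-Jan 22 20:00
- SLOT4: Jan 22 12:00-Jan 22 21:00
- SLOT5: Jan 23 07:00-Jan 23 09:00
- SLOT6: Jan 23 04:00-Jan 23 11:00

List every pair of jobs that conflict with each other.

Sorted by start: SLOT1, SLOT2, SLOT3, SLOT4, SLOT6, SLOT5.
SLOT2 starts after SLOT1 ends, so SLOT1 has no further overlaps.
SLOT3 starts after SLOT2 ends, so SLOT2 has no further overlaps.
SLOT4 starts before SLOT3 ends → SLOT3 and SLOT4 overlap.
SLOT6 starts after SLOT3 ends, so SLOT3 has no further overlaps.
SLOT6 starts after SLOT4 ends, so SLOT4 has no further overlaps.
SLOT5 starts before SLOT6 ends → SLOT6 and SLOT5 overlap.

SLOT3 & SLOT4, SLOT5 & SLOT6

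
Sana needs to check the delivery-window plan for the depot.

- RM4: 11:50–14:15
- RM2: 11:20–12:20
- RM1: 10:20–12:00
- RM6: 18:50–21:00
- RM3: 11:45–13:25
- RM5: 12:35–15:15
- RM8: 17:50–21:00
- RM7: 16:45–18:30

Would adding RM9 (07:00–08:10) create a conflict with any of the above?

No — it doesn't clash with anything

RM1: starts 10:20 at or after RM9 ends 08:10 → clear.
RM2: starts 11:20 at or after RM9 ends 08:10 → clear.
RM3: starts 11:45 at or after RM9 ends 08:10 → clear.
RM4: starts 11:50 at or after RM9 ends 08:10 → clear.
RM5: starts 12:35 at or after RM9 ends 08:10 → clear.
RM7: starts 16:45 at or after RM9 ends 08:10 → clear.
RM8: starts 17:50 at or after RM9 ends 08:10 → clear.
RM6: starts 18:50 at or after RM9 ends 08:10 → clear.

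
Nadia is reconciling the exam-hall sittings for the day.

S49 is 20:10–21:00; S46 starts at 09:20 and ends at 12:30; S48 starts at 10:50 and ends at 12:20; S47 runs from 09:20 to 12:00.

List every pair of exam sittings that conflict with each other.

Sorted by start: S46, S47, S48, S49.
S47 starts before S46 ends → S46 and S47 overlap.
S48 starts before S46 ends → S46 and S48 overlap.
S49 starts after S46 ends.
S48 starts before S47 ends → S47 and S48 overlap.
S49 starts after S47 ends.
S49 starts after S48 ends.

S46 & S47, S46 & S48, S47 & S48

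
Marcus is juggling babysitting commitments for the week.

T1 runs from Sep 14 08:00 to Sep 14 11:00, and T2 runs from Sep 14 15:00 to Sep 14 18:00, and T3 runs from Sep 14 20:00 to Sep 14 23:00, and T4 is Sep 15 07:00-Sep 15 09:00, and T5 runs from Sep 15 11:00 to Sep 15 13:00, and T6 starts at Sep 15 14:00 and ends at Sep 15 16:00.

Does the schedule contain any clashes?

Sorted by start: T1, T2, T3, T4, T5, T6.
T2 starts after T1 ends, so T1 has no further overlaps.
T3 starts after T2 ends, so T2 has no further overlaps.
T4 starts after T3 ends, so T3 has no further overlaps.
T5 starts after T4 ends, so T4 has no further overlaps.
T6 starts after T5 ends.
Every pair is clear; the schedule has no overlaps.

No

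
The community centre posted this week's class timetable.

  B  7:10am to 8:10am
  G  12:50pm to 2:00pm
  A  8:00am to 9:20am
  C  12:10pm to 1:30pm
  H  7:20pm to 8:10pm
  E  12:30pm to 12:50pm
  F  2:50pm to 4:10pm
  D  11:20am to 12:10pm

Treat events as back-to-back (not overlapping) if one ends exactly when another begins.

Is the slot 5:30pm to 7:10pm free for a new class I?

B: ends 8:10am at or before I starts 5:30pm → clear.
A: ends 9:20am at or before I starts 5:30pm → clear.
D: ends 12:10pm at or before I starts 5:30pm → clear.
C: ends 1:30pm at or before I starts 5:30pm → clear.
E: ends 12:50pm at or before I starts 5:30pm → clear.
G: ends 2:00pm at or before I starts 5:30pm → clear.
F: ends 4:10pm at or before I starts 5:30pm → clear.
H: starts 7:20pm at or after I ends 7:10pm → clear.

Yes — the slot is free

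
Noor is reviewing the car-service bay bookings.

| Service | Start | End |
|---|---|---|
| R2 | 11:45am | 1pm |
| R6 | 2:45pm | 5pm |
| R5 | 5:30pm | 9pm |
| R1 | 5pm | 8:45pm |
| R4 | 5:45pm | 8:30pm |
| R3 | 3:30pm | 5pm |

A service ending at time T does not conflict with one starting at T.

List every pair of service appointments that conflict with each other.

Two intervals overlap when each starts before the other ends.
Sorted by start: R2, R6, R3, R1, R5, R4.
R6 starts after R2 ends; R2 is clear from here.
R3 starts before R6 ends → R6 and R3 overlap.
R1 starts exactly when R6 ends (back-to-back, no overlap); R6 is clear from here.
R1 starts exactly when R3 ends (back-to-back, no overlap); R3 is clear from here.
R5 starts before R1 ends → R1 and R5 overlap.
R4 starts before R1 ends → R1 and R4 overlap.
R4 starts before R5 ends → R5 and R4 overlap.

R1 & R4, R1 & R5, R3 & R6, R4 & R5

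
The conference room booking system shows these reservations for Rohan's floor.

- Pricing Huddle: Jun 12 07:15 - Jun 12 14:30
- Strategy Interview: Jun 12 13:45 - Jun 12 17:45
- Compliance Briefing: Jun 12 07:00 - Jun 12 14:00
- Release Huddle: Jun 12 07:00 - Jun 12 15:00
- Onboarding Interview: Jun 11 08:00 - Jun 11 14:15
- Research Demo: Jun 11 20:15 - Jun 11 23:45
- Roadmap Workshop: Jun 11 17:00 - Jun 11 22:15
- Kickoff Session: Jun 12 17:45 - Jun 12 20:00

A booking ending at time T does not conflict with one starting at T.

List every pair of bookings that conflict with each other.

Two intervals overlap when each starts before the other ends.
Sorted by start: Onboarding Interview, Roadmap Workshop, Research Demo, Release Huddle, Compliance Briefing, Pricing Huddle, Strategy Interview, Kickoff Session.
Roadmap Workshop starts after Onboarding Interview ends, so nothing later overlaps Onboarding Interview either.
Research Demo starts before Roadmap Workshop ends → Roadmap Workshop and Research Demo overlap.
Release Huddle starts after Roadmap Workshop ends, so nothing later overlaps Roadmap Workshop either.
Release Huddle starts after Research Demo ends, so nothing later overlaps Research Demo either.
Compliance Briefing starts before Release Huddle ends → Release Huddle and Compliance Briefing overlap.
Pricing Huddle starts before Release Huddle ends → Release Huddle and Pricing Huddle overlap.
Strategy Interview starts before Release Huddle ends → Release Huddle and Strategy Interview overlap.
Kickoff Session starts after Release Huddle ends.
Pricing Huddle starts before Compliance Briefing ends → Compliance Briefing and Pricing Huddle overlap.
Strategy Interview starts before Compliance Briefing ends → Compliance Briefing and Strategy Interview overlap.
Kickoff Session starts after Compliance Briefing ends.
Strategy Interview starts before Pricing Huddle ends → Pricing Huddle and Strategy Interview overlap.
Kickoff Session starts after Pricing Huddle ends.
Kickoff Session starts exactly when Strategy Interview ends (back-to-back, no overlap).

Compliance Briefing & Pricing Huddle, Compliance Briefing & Release Huddle, Compliance Briefing & Strategy Interview, Pricing Huddle & Release Huddle, Pricing Huddle & Strategy Interview, Release Huddle & Strategy Interview, Research Demo & Roadmap Workshop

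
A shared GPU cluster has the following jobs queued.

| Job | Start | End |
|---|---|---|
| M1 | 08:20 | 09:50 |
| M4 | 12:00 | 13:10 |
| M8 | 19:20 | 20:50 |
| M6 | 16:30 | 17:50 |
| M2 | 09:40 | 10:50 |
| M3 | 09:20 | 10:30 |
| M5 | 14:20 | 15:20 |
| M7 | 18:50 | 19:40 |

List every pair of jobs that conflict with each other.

Sorted by start: M1, M3, M2, M4, M5, M6, M7, M8.
M3 starts before M1 ends → M1 and M3 overlap.
M2 starts before M1 ends → M1 and M2 overlap.
M4 starts after M1 ends; M1 is clear from here.
M2 starts before M3 ends → M3 and M2 overlap.
M4 starts after M3 ends; M3 is clear from here.
M4 starts after M2 ends; M2 is clear from here.
M5 starts after M4 ends; M4 is clear from here.
M6 starts after M5 ends; M5 is clear from here.
M7 starts after M6 ends; M6 is clear from here.
M8 starts before M7 ends → M7 and M8 overlap.

M1 & M2, M1 & M3, M2 & M3, M7 & M8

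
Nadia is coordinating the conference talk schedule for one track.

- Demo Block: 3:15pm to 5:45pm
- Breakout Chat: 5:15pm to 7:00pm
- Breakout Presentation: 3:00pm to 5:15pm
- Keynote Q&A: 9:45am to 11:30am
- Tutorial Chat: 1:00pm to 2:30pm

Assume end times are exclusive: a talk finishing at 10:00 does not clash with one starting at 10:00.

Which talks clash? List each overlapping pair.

Breakout Chat & Demo Block, Breakout Presentation & Demo Block

Check each pair: they overlap iff neither finishes before the other starts.
Sorted by start: Keynote Q&A, Tutorial Chat, Breakout Presentation, Demo Block, Breakout Chat.
Tutorial Chat starts after Keynote Q&A ends — done with Keynote Q&A.
Breakout Presentation starts after Tutorial Chat ends — done with Tutorial Chat.
Demo Block starts before Breakout Presentation ends → Breakout Presentation and Demo Block overlap.
Breakout Chat starts exactly when Breakout Presentation ends (back-to-back, no overlap).
Breakout Chat starts before Demo Block ends → Demo Block and Breakout Chat overlap.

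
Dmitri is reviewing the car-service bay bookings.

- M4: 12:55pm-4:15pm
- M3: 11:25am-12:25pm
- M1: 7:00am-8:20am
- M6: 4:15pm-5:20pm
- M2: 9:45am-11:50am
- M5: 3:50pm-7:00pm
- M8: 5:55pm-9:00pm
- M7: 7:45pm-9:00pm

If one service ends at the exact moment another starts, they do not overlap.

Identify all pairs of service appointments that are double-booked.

M2 & M3, M4 & M5, M5 & M6, M5 & M8, M7 & M8

Sorted by start: M1, M2, M3, M4, M5, M6, M8, M7.
M2 starts after M1 ends — done with M1.
M3 starts before M2 ends → M2 and M3 overlap.
M4 starts after M2 ends — done with M2.
M4 starts after M3 ends — done with M3.
M5 starts before M4 ends → M4 and M5 overlap.
M6 starts exactly when M4 ends (back-to-back, no overlap) — done with M4.
M6 starts before M5 ends → M5 and M6 overlap.
M8 starts before M5 ends → M5 and M8 overlap.
M7 starts after M5 ends.
M8 starts after M6 ends — done with M6.
M7 starts before M8 ends → M8 and M7 overlap.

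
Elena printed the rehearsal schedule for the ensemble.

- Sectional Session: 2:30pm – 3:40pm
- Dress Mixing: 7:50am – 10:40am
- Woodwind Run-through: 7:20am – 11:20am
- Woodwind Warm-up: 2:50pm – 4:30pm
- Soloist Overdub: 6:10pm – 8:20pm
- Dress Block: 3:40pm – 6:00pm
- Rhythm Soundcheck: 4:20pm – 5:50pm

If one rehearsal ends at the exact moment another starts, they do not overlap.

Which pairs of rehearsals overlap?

Dress Block & Rhythm Soundcheck, Dress Block & Woodwind Warm-up, Dress Mixing & Woodwind Run-through, Rhythm Soundcheck & Woodwind Warm-up, Sectional Session & Woodwind Warm-up

Sorted by start: Woodwind Run-through, Dress Mixing, Sectional Session, Woodwind Warm-up, Dress Block, Rhythm Soundcheck, Soloist Overdub.
Dress Mixing starts before Woodwind Run-through ends → Woodwind Run-through and Dress Mixing overlap.
Sectional Session starts after Woodwind Run-through ends, so nothing later overlaps Woodwind Run-through either.
Sectional Session starts after Dress Mixing ends, so nothing later overlaps Dress Mixing either.
Woodwind Warm-up starts before Sectional Session ends → Sectional Session and Woodwind Warm-up overlap.
Dress Block starts exactly when Sectional Session ends (back-to-back, no overlap), so nothing later overlaps Sectional Session either.
Dress Block starts before Woodwind Warm-up ends → Woodwind Warm-up and Dress Block overlap.
Rhythm Soundcheck starts before Woodwind Warm-up ends → Woodwind Warm-up and Rhythm Soundcheck overlap.
Soloist Overdub starts after Woodwind Warm-up ends.
Rhythm Soundcheck starts before Dress Block ends → Dress Block and Rhythm Soundcheck overlap.
Soloist Overdub starts after Dress Block ends.
Soloist Overdub starts after Rhythm Soundcheck ends.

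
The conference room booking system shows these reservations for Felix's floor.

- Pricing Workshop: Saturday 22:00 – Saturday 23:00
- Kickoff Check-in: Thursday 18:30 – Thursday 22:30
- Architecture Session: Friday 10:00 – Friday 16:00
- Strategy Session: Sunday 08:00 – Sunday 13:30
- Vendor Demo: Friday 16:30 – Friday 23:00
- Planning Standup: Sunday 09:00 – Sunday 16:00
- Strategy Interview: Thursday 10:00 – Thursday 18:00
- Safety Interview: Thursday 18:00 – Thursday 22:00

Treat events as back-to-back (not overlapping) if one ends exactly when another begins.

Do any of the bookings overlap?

Yes

Sorted by start: Strategy Interview, Safety Interview, Kickoff Check-in, Architecture Session, Vendor Demo, Pricing Workshop, Strategy Session, Planning Standup.
Safety Interview starts exactly when Strategy Interview ends (back-to-back, no overlap), so Strategy Interview has no further overlaps.
Kickoff Check-in starts before Safety Interview ends → Safety Interview and Kickoff Check-in overlap.
That's a conflict, so the schedule is not conflict-free.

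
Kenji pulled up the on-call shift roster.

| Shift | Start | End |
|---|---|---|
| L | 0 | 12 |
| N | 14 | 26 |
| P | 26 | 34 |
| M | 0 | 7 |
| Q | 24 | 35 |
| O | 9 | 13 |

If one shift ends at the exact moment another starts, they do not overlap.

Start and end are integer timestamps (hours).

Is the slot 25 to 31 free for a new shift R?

No — it overlaps N, P, Q

L: ends 12 at or before R starts 25 → clear.
M: ends 7 at or before R starts 25 → clear.
O: ends 13 at or before R starts 25 → clear.
N: starts 14 before R ends 31, and ends 26 after R starts 25 → overlap.
Q: starts 24 before R ends 31, and ends 35 after R starts 25 → overlap.
P: starts 26 before R ends 31, and ends 34 after R starts 25 → overlap.
R overlaps N, P, Q.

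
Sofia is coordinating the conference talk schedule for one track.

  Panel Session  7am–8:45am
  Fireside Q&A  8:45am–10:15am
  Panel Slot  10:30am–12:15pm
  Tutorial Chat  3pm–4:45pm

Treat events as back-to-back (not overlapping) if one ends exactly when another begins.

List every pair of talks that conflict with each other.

Sorted by start: Panel Session, Fireside Q&A, Panel Slot, Tutorial Chat.
Fireside Q&A starts exactly when Panel Session ends (back-to-back, no overlap) — done with Panel Session.
Panel Slot starts after Fireside Q&A ends — done with Fireside Q&A.
Tutorial Chat starts after Panel Slot ends.

no conflicts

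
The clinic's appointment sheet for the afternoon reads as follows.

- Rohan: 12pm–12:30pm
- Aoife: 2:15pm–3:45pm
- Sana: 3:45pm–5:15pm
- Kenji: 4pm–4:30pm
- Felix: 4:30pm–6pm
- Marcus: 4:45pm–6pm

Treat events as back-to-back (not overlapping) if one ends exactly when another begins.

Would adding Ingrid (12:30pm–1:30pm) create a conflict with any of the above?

Rohan: ends 12:30pm at or before Ingrid starts 12:30pm → clear.
Aoife: starts 2:15pm at or after Ingrid ends 1:30pm → clear.
Sana: starts 3:45pm at or after Ingrid ends 1:30pm → clear.
Kenji: starts 4pm at or after Ingrid ends 1:30pm → clear.
Felix: starts 4:30pm at or after Ingrid ends 1:30pm → clear.
Marcus: starts 4:45pm at or after Ingrid ends 1:30pm → clear.

No — it doesn't clash with anything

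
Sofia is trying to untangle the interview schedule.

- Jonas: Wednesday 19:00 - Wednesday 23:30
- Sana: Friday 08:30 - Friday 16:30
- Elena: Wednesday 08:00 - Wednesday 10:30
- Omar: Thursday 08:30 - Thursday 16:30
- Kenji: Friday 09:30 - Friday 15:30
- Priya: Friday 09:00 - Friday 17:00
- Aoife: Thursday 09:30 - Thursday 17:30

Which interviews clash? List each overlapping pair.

Two intervals overlap when each starts before the other ends.
Sorted by start: Elena, Jonas, Omar, Aoife, Sana, Priya, Kenji.
Jonas starts after Elena ends, so Elena has no further overlaps.
Omar starts after Jonas ends, so Jonas has no further overlaps.
Aoife starts before Omar ends → Omar and Aoife overlap.
Sana starts after Omar ends, so Omar has no further overlaps.
Sana starts after Aoife ends, so Aoife has no further overlaps.
Priya starts before Sana ends → Sana and Priya overlap.
Kenji starts before Sana ends → Sana and Kenji overlap.
Kenji starts before Priya ends → Priya and Kenji overlap.

Aoife & Omar, Kenji & Priya, Kenji & Sana, Priya & Sana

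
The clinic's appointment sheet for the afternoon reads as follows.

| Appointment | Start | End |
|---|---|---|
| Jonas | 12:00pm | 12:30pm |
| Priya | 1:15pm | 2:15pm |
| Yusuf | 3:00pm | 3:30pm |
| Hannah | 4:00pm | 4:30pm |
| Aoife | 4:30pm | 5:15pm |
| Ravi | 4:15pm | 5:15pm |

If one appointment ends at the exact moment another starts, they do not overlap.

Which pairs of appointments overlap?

Aoife & Ravi, Hannah & Ravi

Sorted by start: Jonas, Priya, Yusuf, Hannah, Ravi, Aoife.
Priya starts after Jonas ends, so nothing later overlaps Jonas either.
Yusuf starts after Priya ends, so nothing later overlaps Priya either.
Hannah starts after Yusuf ends, so nothing later overlaps Yusuf either.
Ravi starts before Hannah ends → Hannah and Ravi overlap.
Aoife starts exactly when Hannah ends (back-to-back, no overlap).
Aoife starts before Ravi ends → Ravi and Aoife overlap.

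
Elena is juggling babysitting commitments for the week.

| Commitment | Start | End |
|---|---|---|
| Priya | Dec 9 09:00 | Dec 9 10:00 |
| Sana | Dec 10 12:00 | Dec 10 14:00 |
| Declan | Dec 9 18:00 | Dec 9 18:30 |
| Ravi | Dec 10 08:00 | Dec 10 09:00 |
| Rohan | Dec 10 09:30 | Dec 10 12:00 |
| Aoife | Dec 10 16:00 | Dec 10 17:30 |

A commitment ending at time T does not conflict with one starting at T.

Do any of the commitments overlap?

No

Two intervals overlap when each starts before the other ends.
Sorted by start: Priya, Declan, Ravi, Rohan, Sana, Aoife.
Declan starts after Priya ends, so Priya has no further overlaps.
Ravi starts after Declan ends, so Declan has no further overlaps.
Rohan starts after Ravi ends, so Ravi has no further overlaps.
Sana starts exactly when Rohan ends (back-to-back, no overlap), so Rohan has no further overlaps.
Aoife starts after Sana ends.
Every pair is clear; the schedule has no overlaps.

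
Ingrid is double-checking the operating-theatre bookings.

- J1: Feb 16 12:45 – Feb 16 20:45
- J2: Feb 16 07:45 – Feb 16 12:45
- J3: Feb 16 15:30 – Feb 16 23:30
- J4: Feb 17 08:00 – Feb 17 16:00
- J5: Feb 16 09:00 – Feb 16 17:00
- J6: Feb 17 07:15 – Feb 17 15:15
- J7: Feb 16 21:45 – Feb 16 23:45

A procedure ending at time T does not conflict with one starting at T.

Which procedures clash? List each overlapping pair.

J1 & J3, J1 & J5, J2 & J5, J3 & J5, J3 & J7, J4 & J6

Sorted by start: J2, J5, J1, J3, J7, J6, J4.
J5 starts before J2 ends → J2 and J5 overlap.
J1 starts exactly when J2 ends (back-to-back, no overlap), so nothing later overlaps J2 either.
J1 starts before J5 ends → J5 and J1 overlap.
J3 starts before J5 ends → J5 and J3 overlap.
J7 starts after J5 ends, so nothing later overlaps J5 either.
J3 starts before J1 ends → J1 and J3 overlap.
J7 starts after J1 ends, so nothing later overlaps J1 either.
J7 starts before J3 ends → J3 and J7 overlap.
J6 starts after J3 ends, so nothing later overlaps J3 either.
J6 starts after J7 ends, so nothing later overlaps J7 either.
J4 starts before J6 ends → J6 and J4 overlap.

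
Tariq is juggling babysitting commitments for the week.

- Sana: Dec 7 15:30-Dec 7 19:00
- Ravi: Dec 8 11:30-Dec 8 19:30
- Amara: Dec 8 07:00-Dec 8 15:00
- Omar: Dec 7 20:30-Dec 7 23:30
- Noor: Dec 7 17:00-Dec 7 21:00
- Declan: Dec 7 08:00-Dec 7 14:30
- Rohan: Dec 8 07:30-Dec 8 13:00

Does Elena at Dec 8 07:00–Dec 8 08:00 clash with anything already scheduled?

Declan: ends Dec 7 14:30 at or before Elena starts Dec 8 07:00 → clear.
Sana: ends Dec 7 19:00 at or before Elena starts Dec 8 07:00 → clear.
Noor: ends Dec 7 21:00 at or before Elena starts Dec 8 07:00 → clear.
Omar: ends Dec 7 23:30 at or before Elena starts Dec 8 07:00 → clear.
Amara: starts Dec 8 07:00 before Elena ends Dec 8 08:00, and ends Dec 8 15:00 after Elena starts Dec 8 07:00 → overlap.
Rohan: starts Dec 8 07:30 before Elena ends Dec 8 08:00, and ends Dec 8 13:00 after Elena starts Dec 8 07:00 → overlap.
Ravi: starts Dec 8 11:30 at or after Elena ends Dec 8 08:00 → clear.
Elena overlaps Rohan, Amara.

Yes — it overlaps Amara, Rohan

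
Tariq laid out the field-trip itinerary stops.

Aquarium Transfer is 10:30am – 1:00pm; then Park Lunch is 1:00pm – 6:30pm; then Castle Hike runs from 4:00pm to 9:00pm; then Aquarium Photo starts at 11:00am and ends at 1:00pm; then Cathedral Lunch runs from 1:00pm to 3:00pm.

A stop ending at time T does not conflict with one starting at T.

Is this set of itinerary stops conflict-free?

No

Sorted by start: Aquarium Transfer, Aquarium Photo, Cathedral Lunch, Park Lunch, Castle Hike.
Aquarium Photo starts before Aquarium Transfer ends → Aquarium Transfer and Aquarium Photo overlap.
That's a conflict, so the schedule is not conflict-free.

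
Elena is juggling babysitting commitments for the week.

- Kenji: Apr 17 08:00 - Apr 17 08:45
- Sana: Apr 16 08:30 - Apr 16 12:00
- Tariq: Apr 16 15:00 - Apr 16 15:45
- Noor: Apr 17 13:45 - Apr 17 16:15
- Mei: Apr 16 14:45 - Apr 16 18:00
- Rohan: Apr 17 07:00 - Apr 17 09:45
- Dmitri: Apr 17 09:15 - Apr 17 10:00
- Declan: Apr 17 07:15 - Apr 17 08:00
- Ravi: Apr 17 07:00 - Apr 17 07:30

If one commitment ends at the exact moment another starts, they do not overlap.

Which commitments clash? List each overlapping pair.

Declan & Ravi, Declan & Rohan, Dmitri & Rohan, Kenji & Rohan, Mei & Tariq, Ravi & Rohan

Sorted by start: Sana, Mei, Tariq, Ravi, Rohan, Declan, Kenji, Dmitri, Noor.
Mei starts after Sana ends — done with Sana.
Tariq starts before Mei ends → Mei and Tariq overlap.
Ravi starts after Mei ends — done with Mei.
Ravi starts after Tariq ends — done with Tariq.
Rohan starts before Ravi ends → Ravi and Rohan overlap.
Declan starts before Ravi ends → Ravi and Declan overlap.
Kenji starts after Ravi ends — done with Ravi.
Declan starts before Rohan ends → Rohan and Declan overlap.
Kenji starts before Rohan ends → Rohan and Kenji overlap.
Dmitri starts before Rohan ends → Rohan and Dmitri overlap.
Noor starts after Rohan ends.
Kenji starts exactly when Declan ends (back-to-back, no overlap) — done with Declan.
Dmitri starts after Kenji ends — done with Kenji.
Noor starts after Dmitri ends.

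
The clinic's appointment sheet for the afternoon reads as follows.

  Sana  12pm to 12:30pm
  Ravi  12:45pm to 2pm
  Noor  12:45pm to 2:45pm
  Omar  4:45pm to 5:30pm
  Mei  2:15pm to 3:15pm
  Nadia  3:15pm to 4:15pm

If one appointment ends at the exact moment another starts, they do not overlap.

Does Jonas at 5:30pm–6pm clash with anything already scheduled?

Sana: ends 12:30pm at or before Jonas starts 5:30pm → clear.
Ravi: ends 2pm at or before Jonas starts 5:30pm → clear.
Noor: ends 2:45pm at or before Jonas starts 5:30pm → clear.
Mei: ends 3:15pm at or before Jonas starts 5:30pm → clear.
Nadia: ends 4:15pm at or before Jonas starts 5:30pm → clear.
Omar: ends 5:30pm at or before Jonas starts 5:30pm → clear.

No — it doesn't clash with anything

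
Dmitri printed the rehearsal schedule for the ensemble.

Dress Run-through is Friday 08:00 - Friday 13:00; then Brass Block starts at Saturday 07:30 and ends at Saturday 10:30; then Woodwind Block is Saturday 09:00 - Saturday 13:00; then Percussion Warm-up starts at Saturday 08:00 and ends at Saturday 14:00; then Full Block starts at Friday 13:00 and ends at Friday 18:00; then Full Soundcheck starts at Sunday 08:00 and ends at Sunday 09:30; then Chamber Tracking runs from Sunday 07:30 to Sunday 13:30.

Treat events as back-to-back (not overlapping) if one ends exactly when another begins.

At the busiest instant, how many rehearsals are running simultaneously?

Sort all start/end points and keep a running count:
Friday 08:00 start Dress Run-through → 1
Friday 13:00 end Dress Run-through → 0
Friday 13:00 start Full Block → 1
Friday 18:00 end Full Block → 0
Saturday 07:30 start Brass Block → 1
Saturday 08:00 start Percussion Warm-up → 2
Saturday 09:00 start Woodwind Block → 3
Saturday 10:30 end Brass Block → 2
Saturday 13:00 end Woodwind Block → 1
Saturday 14:00 end Percussion Warm-up → 0
Sunday 07:30 start Chamber Tracking → 1
Sunday 08:00 start Full Soundcheck → 2
Sunday 09:30 end Full Soundcheck → 1
Sunday 13:30 end Chamber Tracking → 0
Peak is 3, at Saturday 09:00 (Brass Block, Percussion Warm-up, Woodwind Block).

3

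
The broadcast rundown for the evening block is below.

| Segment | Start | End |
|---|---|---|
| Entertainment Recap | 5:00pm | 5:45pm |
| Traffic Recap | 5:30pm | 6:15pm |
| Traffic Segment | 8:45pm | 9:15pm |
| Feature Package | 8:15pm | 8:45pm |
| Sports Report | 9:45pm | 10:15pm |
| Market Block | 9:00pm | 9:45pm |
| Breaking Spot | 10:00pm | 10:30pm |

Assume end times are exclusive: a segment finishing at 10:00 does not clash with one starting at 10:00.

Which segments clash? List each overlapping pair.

Breaking Spot & Sports Report, Entertainment Recap & Traffic Recap, Market Block & Traffic Segment

Sorted by start: Entertainment Recap, Traffic Recap, Feature Package, Traffic Segment, Market Block, Sports Report, Breaking Spot.
Traffic Recap starts before Entertainment Recap ends → Entertainment Recap and Traffic Recap overlap.
Feature Package starts after Entertainment Recap ends; Entertainment Recap is clear from here.
Feature Package starts after Traffic Recap ends; Traffic Recap is clear from here.
Traffic Segment starts exactly when Feature Package ends (back-to-back, no overlap); Feature Package is clear from here.
Market Block starts before Traffic Segment ends → Traffic Segment and Market Block overlap.
Sports Report starts after Traffic Segment ends; Traffic Segment is clear from here.
Sports Report starts exactly when Market Block ends (back-to-back, no overlap); Market Block is clear from here.
Breaking Spot starts before Sports Report ends → Sports Report and Breaking Spot overlap.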